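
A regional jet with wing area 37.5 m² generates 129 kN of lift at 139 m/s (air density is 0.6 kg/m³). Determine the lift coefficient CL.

From L = ½ρv²S·CL, rearranging gives CL = 2L/(ρv²S).
CL = 2 × 1.29×10^5 / (0.6 × 139² × 37.5) = 0.593

CL = 0.593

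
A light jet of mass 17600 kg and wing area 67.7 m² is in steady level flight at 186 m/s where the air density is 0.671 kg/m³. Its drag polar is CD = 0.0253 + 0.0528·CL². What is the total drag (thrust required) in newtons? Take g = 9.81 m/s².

Level flight ⇒ L = W = m·g = 17600 × 9.81 = 1.7266×10^5 N.
Dynamic pressure q = 0.5 × 0.671 × 186² = 11610 Pa.
CL = 2W/(ρv²S) = 2×1.7266×10^5/(0.671×186²×67.7) = 0.2197.
CD = 0.0253 + 0.0528 × 0.2197² = 0.02785.
D = q·S·CD = 11610 × 67.7 × 0.02785 = 21880 N

D = 21900 N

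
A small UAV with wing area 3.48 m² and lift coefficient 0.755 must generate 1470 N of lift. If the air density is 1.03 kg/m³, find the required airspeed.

v = 33 m/s

L = ½ρv²S·CL ⇒ v = √(2L/(ρ·S·CL))
v = √(2 × 1470 / (1.03 × 3.48 × 0.755)) = √1086 = 33 m/s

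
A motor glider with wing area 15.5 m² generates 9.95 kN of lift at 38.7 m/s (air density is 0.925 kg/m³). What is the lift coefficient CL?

CL = 0.927

From L = ½ρv²S·CL, rearranging gives CL = 2L/(ρv²S).
CL = 2 × 9950 / (0.925 × 38.7² × 15.5) = 0.927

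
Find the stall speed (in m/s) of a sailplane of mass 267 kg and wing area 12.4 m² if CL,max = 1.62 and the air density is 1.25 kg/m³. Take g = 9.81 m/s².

V_stall = 14.4 m/s

Weight W = mg = 267 × 9.81 = 2619 N.
V_stall = √(2W/(ρ·S·CL,max)) = √(2 × 2619 / (1.25 × 12.4 × 1.62))
V_stall = √208.6 = 14.4 m/s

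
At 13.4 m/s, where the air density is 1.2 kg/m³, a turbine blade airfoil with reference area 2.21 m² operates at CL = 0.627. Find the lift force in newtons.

L = 149 N

Dynamic pressure q = ½ρv² = ½ × 1.2 × 13.4² = 107.7 Pa.
L = q·S·CL = 107.7 × 2.21 × 0.627 = 149 N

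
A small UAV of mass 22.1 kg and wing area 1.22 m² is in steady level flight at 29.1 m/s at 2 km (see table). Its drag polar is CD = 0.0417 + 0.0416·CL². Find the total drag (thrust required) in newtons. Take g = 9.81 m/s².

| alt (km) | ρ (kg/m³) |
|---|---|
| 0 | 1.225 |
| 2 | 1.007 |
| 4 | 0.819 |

D = 25.5 N

At 2 km, from the table: ρ = 1.007 kg/m³.
Level flight ⇒ L = W = m·g = 22.1 × 9.81 = 216.8 N.
q = ½ρv² = ½ × 1.007 × 29.1² = 426.4 Pa.
CL = W/(q·S) = 216.8 / (426.4 × 1.22) = 0.4168.
CD = 0.0417 + 0.0416 × 0.4168² = 0.04893.
D = q·S·CD = 426.4 × 1.22 × 0.04893 = 25.45 N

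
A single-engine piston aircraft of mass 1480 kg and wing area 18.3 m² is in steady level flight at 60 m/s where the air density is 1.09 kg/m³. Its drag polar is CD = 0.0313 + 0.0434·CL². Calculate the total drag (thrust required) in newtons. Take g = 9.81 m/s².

D = 1380 N

Weight W = mg = 1480 × 9.81 = 14519 N; in level flight L = W.
Dynamic pressure q = 0.5 × 1.09 × 60² = 1962 Pa.
CL = 2W/(ρv²S) = 2×14519/(1.09×60²×18.3) = 0.4044.
CD = 0.0313 + 0.0434 × 0.4044² = 0.0384.
D = q·S·CD = 1962 × 18.3 × 0.0384 = 1379 N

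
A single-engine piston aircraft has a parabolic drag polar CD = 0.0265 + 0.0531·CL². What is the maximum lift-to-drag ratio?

(L/D)max = 13.3

For CD = CD0 + K·CL², (L/D)max occurs at CL* = √(CD0/K) and equals 1/(2√(K·CD0)).
(L/D)max = 1/(2√(0.0531 × 0.0265)) = 1/(2 × 0.03751) = 13.3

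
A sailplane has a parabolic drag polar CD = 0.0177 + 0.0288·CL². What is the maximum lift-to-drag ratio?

(L/D)max = 22.1

For CD = CD0 + K·CL², (L/D)max occurs at CL* = √(CD0/K) and equals 1/(2√(K·CD0)).
(L/D)max = 1/(2√(0.0288 × 0.0177)) = 1/(2 × 0.02258) = 22.1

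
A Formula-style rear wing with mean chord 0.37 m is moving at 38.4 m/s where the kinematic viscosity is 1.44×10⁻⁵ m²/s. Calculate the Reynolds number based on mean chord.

Re = v·c/ν = 38.4 × 0.37 / (1.44×10⁻⁵) = 9.87×10^5

Re = 9.87×10^5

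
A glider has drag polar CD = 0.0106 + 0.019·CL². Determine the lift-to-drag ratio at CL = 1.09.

CD = 0.0106 + 0.019 × 1.09² = 0.03317
L/D = CL/CD = 1.09 / 0.03317 = 32.9

L/D = 32.9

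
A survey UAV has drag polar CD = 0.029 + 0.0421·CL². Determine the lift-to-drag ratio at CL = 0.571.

CD = 0.029 + 0.0421 × 0.571² = 0.04273
L/D = CL/CD = 0.571 / 0.04273 = 13.4

L/D = 13.4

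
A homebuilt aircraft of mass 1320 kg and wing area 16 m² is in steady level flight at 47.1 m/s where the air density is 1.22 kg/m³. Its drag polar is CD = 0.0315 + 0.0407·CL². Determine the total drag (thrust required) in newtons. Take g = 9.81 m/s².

D = 997 N

In steady level flight, lift balances weight: W = mg = 1320 × 9.81 = 12949 N.
q = ½ρv² = ½ × 1.22 × 47.1² = 1353 Pa.
CL = W/(q·S) = 12949 / (1353 × 16) = 0.5981.
CD = 0.0315 + 0.0407 × 0.5981² = 0.04606.
D = q·S·CD = 1353 × 16 × 0.04606 = 997.2 N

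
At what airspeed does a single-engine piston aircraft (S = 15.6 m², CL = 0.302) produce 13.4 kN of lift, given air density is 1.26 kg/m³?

L = ½ρv²S·CL ⇒ v = √(2L/(ρ·S·CL))
v = √(2 × 13400 / (1.26 × 15.6 × 0.302)) = √4515 = 67.2 m/s

v = 67.2 m/s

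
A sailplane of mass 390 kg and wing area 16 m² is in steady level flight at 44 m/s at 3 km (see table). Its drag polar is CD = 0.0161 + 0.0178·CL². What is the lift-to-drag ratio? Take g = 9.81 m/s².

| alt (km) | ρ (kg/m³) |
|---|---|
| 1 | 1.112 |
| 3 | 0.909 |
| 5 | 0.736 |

L/D = 15.6

At 3 km, from the table: ρ = 0.909 kg/m³.
Level flight ⇒ L = W = m·g = 390 × 9.81 = 3825.9 N.
q = ½ρv² = ½ × 0.909 × 44² = 879.9 Pa.
Required CL = L/(qS) = 3825.9/(879.9·16) = 0.2718.
CD = 0.0161 + 0.0178 × 0.2718² = 0.01741.
L/D = CL/CD = 0.2718 / 0.01741 = 15.6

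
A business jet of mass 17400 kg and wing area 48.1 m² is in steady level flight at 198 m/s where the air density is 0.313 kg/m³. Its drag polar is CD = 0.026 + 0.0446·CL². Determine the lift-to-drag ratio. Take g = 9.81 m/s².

L/D = 14.1

Weight W = mg = 17400 × 9.81 = 1.7069×10^5 N; in level flight L = W.
Dynamic pressure q = 0.5 × 0.313 × 198² = 6135 Pa.
Required CL = L/(qS) = 1.7069×10^5/(6135·48.1) = 0.5784.
CD = 0.026 + 0.0446 × 0.5784² = 0.04092.
L/D = CL/CD = 0.5784 / 0.04092 = 14.1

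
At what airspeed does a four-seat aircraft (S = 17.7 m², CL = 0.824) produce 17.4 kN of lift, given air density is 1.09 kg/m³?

L = ½ρv²S·CL ⇒ v = √(2L/(ρ·S·CL))
v = √(2 × 17400 / (1.09 × 17.7 × 0.824)) = √2189 = 46.8 m/s

v = 46.8 m/s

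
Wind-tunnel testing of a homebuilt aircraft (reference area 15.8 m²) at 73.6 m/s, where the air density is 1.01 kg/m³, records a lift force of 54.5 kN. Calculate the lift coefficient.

CL = 1.26

From L = ½ρv²S·CL, rearranging gives CL = 2L/(ρv²S).
CL = 2 × 54500 / (1.01 × 73.6² × 15.8) = 1.26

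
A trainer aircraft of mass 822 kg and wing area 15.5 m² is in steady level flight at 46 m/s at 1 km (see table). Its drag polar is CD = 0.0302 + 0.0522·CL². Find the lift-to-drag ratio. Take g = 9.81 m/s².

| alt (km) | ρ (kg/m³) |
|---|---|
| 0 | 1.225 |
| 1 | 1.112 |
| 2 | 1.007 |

At 1 km, from the table: ρ = 1.112 kg/m³.
In steady level flight, lift balances weight: W = mg = 822 × 9.81 = 8063.8 N.
Dynamic pressure q = 0.5 × 1.112 × 46² = 1176 Pa.
CL = 2W/(ρv²S) = 2×8063.8/(1.112×46²×15.5) = 0.4422.
CD = 0.0302 + 0.0522 × 0.4422² = 0.04041.
L/D = CL/CD = 0.4422 / 0.04041 = 10.9

L/D = 10.9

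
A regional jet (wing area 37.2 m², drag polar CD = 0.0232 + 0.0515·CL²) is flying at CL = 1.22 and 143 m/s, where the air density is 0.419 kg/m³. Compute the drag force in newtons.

CD = 0.0232 + 0.0515 × 1.22² = 0.09985
D = ½ρv²S·CD = ½ × 0.419 × 143² × 37.2 × 0.09985 = 15900 N

D = 15900 N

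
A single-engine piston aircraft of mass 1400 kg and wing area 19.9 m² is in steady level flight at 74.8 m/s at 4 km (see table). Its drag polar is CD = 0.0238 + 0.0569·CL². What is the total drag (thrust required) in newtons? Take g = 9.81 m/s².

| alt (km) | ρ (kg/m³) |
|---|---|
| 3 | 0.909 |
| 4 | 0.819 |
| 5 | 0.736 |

At 4 km, from the table: ρ = 0.819 kg/m³.
In steady level flight, lift balances weight: W = mg = 1400 × 9.81 = 13734 N.
Dynamic pressure q = 0.5 × 0.819 × 74.8² = 2291 Pa.
CL = W/(q·S) = 13734 / (2291 × 19.9) = 0.3012.
CD = 0.0238 + 0.0569 × 0.3012² = 0.02896.
D = q·S·CD = 2291 × 19.9 × 0.02896 = 1321 N

D = 1320 N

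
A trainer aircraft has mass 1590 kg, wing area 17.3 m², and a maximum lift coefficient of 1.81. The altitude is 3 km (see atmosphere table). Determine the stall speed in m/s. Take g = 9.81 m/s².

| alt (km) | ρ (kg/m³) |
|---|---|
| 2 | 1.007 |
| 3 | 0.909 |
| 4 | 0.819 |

At 3 km, from the table: ρ = 0.909 kg/m³.
Weight W = mg = 1590 × 9.81 = 15600 N.
V_stall = √(2W/(ρ·S·CL,max)) = √(2 × 15600 / (0.909 × 17.3 × 1.81))
V_stall = √1096 = 33.1 m/s

V_stall = 33.1 m/s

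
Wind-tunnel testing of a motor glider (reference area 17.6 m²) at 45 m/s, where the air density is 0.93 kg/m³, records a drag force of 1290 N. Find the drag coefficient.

From D = ½ρv²S·CD, rearranging gives CD = 2D/(ρv²S).
CD = 2 × 1290 / (0.93 × 45² × 17.6) = 0.0778

CD = 0.0778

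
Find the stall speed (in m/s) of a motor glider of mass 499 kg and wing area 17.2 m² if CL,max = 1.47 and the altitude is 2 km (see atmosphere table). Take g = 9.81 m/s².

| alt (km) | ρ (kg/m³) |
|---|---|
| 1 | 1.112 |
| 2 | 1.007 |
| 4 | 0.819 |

V_stall = 19.6 m/s

At 2 km, from the table: ρ = 1.007 kg/m³.
Stall occurs when L = W at CL,max. W = mg = 499 × 9.81 = 4895 N.
V_stall = √(2W/(ρ·S·CL,max)) = √(2 × 4895 / (1.007 × 17.2 × 1.47))
V_stall = √384.5 = 19.6 m/s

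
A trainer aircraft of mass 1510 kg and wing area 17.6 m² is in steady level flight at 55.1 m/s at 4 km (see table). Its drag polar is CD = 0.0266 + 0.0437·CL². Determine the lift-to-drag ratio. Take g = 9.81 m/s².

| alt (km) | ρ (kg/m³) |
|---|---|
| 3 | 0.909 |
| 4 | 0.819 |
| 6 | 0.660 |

At 4 km, from the table: ρ = 0.819 kg/m³.
Weight W = mg = 1510 × 9.81 = 14813 N; in level flight L = W.
Dynamic pressure q = 0.5 × 0.819 × 55.1² = 1243 Pa.
CL = W/(q·S) = 14813 / (1243 × 17.6) = 0.677.
CD = 0.0266 + 0.0437 × 0.677² = 0.04663.
L/D = CL/CD = 0.677 / 0.04663 = 14.5

L/D = 14.5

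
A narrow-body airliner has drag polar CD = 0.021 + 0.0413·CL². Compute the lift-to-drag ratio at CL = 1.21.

L/D = 14.9

CD = 0.021 + 0.0413 × 1.21² = 0.08147
L/D = CL/CD = 1.21 / 0.08147 = 14.9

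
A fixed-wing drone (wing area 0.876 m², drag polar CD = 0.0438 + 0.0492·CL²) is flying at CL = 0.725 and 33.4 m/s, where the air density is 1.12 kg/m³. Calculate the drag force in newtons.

CD = 0.0438 + 0.0492 × 0.725² = 0.06966
D = ½ρv²S·CD = ½ × 1.12 × 33.4² × 0.876 × 0.06966 = 38.1 N

D = 38.1 N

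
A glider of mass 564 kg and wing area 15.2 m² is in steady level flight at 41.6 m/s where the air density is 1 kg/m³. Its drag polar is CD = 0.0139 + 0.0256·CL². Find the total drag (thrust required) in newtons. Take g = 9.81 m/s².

Level flight ⇒ L = W = m·g = 564 × 9.81 = 5532.8 N.
q = ½ρv² = ½ × 1 × 41.6² = 865.3 Pa.
CL = W/(q·S) = 5532.8 / (865.3 × 15.2) = 0.4207.
CD = 0.0139 + 0.0256 × 0.4207² = 0.01843.
D = q·S·CD = 865.3 × 15.2 × 0.01843 = 242.4 N

D = 242 N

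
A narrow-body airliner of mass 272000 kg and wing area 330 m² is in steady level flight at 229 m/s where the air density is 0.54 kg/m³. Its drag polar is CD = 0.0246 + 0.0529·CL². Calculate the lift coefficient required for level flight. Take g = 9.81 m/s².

CL = 0.571

Weight W = mg = 272000 × 9.81 = 2.6683×10^6 N; in level flight L = W.
q = ½ρv² = ½ × 0.54 × 229² = 14160 Pa.
CL = W/(q·S) = 2.6683×10^6 / (14160 × 330) = 0.5711.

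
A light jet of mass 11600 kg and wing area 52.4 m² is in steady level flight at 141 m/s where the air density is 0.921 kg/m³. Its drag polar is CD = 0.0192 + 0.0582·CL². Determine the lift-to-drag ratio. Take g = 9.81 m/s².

Level flight ⇒ L = W = m·g = 11600 × 9.81 = 1.138×10^5 N.
q = ½ρv² = ½ × 0.921 × 141² = 9155 Pa.
Required CL = L/(qS) = 1.138×10^5/(9155·52.4) = 0.2372.
CD = 0.0192 + 0.0582 × 0.2372² = 0.02247.
L/D = CL/CD = 0.2372 / 0.02247 = 10.6

L/D = 10.6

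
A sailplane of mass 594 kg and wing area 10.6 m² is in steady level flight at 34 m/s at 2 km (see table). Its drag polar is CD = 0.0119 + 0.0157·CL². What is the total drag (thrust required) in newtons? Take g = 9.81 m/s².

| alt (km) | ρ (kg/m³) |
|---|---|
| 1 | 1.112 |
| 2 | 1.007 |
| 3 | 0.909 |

At 2 km, from the table: ρ = 1.007 kg/m³.
In steady level flight, lift balances weight: W = mg = 594 × 9.81 = 5827.1 N.
q = ½ρv² = ½ × 1.007 × 34² = 582 Pa.
Required CL = L/(qS) = 5827.1/(582·10.6) = 0.9445.
CD = 0.0119 + 0.0157 × 0.9445² = 0.02591.
D = q·S·CD = 582 × 10.6 × 0.02591 = 159.8 N

D = 160 N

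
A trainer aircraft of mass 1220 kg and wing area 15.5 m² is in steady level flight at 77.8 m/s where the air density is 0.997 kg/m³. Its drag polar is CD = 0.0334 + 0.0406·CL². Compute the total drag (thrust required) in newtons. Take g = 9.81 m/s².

In steady level flight, lift balances weight: W = mg = 1220 × 9.81 = 11968 N.
Dynamic pressure q = 0.5 × 0.997 × 77.8² = 3017 Pa.
CL = W/(q·S) = 11968 / (3017 × 15.5) = 0.2559.
CD = 0.0334 + 0.0406 × 0.2559² = 0.03606.
D = q·S·CD = 3017 × 15.5 × 0.03606 = 1686 N

D = 1690 N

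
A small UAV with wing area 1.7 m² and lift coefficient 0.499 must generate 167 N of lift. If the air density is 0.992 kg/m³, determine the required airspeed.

L = ½ρv²S·CL ⇒ v = √(2L/(ρ·S·CL))
v = √(2 × 167 / (0.992 × 1.7 × 0.499)) = √396.9 = 19.9 m/s

v = 19.9 m/s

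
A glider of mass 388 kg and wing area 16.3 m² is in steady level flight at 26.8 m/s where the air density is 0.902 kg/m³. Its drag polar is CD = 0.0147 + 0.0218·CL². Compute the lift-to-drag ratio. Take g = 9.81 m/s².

L/D = 27.7

Level flight ⇒ L = W = m·g = 388 × 9.81 = 3806.3 N.
q = ½ρv² = ½ × 0.902 × 26.8² = 323.9 Pa.
CL = W/(q·S) = 3806.3 / (323.9 × 16.3) = 0.7209.
CD = 0.0147 + 0.0218 × 0.7209² = 0.02603.
L/D = CL/CD = 0.7209 / 0.02603 = 27.7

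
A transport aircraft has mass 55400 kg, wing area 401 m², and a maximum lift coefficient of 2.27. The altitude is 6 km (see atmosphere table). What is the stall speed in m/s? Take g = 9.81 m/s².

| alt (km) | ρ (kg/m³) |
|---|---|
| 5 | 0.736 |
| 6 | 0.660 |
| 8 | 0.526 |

At 6 km, from the table: ρ = 0.660 kg/m³.
At stall, lift equals weight: L = W = m·g = 55400 × 9.81 = 5.435×10^5 N.
From L = ½ρV²S·CL,max = W: V_stall = √(2W/(ρSCL,max)) = √(2·5.435×10^5/(0.66·401·2.27))
V_stall = √1809 = 42.5 m/s

V_stall = 42.5 m/s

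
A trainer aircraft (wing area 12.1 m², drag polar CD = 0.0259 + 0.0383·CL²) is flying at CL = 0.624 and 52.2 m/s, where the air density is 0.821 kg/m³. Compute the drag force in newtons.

D = 552 N

CD = 0.0259 + 0.0383 × 0.624² = 0.04081
D = ½ρv²S·CD = ½ × 0.821 × 52.2² × 12.1 × 0.04081 = 552 N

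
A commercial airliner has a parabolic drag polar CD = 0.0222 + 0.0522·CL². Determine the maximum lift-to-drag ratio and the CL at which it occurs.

(L/D)max = 14.7, at CL = 0.652

For CD = CD0 + K·CL², (L/D)max occurs at CL* = √(CD0/K) and equals 1/(2√(K·CD0)).
(L/D)max = 1/(2√(0.0522 × 0.0222)) = 1/(2 × 0.03404) = 14.7
CL* = √(0.0222/0.0522) = 0.652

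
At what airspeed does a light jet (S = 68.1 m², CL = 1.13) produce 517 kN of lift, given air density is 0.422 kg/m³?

L = ½ρv²S·CL ⇒ v = √(2L/(ρ·S·CL))
v = √(2 × 5.17×10^5 / (0.422 × 68.1 × 1.13)) = √31840 = 178 m/s

v = 178 m/s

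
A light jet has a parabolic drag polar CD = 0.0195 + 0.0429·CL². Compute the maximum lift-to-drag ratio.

(L/D)max = 17.3

For CD = CD0 + K·CL², (L/D)max occurs at CL* = √(CD0/K) and equals 1/(2√(K·CD0)).
(L/D)max = 1/(2√(0.0429 × 0.0195)) = 1/(2 × 0.02892) = 17.3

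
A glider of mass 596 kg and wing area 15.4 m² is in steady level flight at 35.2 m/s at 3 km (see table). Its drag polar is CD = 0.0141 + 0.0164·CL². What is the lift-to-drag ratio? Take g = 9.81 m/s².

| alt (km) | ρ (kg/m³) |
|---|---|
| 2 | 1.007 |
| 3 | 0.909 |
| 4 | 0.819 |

At 3 km, from the table: ρ = 0.909 kg/m³.
In steady level flight, lift balances weight: W = mg = 596 × 9.81 = 5846.8 N.
q = ½ρv² = ½ × 0.909 × 35.2² = 563.1 Pa.
CL = 2W/(ρv²S) = 2×5846.8/(0.909×35.2²×15.4) = 0.6742.
CD = 0.0141 + 0.0164 × 0.6742² = 0.02155.
L/D = CL/CD = 0.6742 / 0.02155 = 31.3

L/D = 31.3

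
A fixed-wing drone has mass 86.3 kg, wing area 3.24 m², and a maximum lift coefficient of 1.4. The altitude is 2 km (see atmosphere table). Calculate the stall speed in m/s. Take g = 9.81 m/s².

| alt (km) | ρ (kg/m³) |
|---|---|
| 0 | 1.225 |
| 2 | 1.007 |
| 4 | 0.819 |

V_stall = 19.3 m/s

At 2 km, from the table: ρ = 1.007 kg/m³.
Stall occurs when L = W at CL,max. W = mg = 86.3 × 9.81 = 846.6 N.
V_stall = √(2W/(ρ·S·CL,max)) = √(2 × 846.6 / (1.007 × 3.24 × 1.4))
V_stall = √370.7 = 19.3 m/s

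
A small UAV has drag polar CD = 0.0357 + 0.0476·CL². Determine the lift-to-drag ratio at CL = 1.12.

L/D = 11.7

CD = 0.0357 + 0.0476 × 1.12² = 0.09541
L/D = CL/CD = 1.12 / 0.09541 = 11.7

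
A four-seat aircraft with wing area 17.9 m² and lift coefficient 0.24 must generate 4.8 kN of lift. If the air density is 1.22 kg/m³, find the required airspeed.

v = 42.8 m/s

L = ½ρv²S·CL ⇒ v = √(2L/(ρ·S·CL))
v = √(2 × 4800 / (1.22 × 17.9 × 0.24)) = √1832 = 42.8 m/s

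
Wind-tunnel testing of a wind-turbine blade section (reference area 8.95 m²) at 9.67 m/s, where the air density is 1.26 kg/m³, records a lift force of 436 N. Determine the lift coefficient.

CL = 0.827

From L = ½ρv²S·CL, rearranging gives CL = 2L/(ρv²S).
CL = 2 × 436 / (1.26 × 9.67² × 8.95) = 0.827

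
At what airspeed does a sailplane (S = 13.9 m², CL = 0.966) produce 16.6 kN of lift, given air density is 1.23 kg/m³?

L = ½ρv²S·CL ⇒ v = √(2L/(ρ·S·CL))
v = √(2 × 16600 / (1.23 × 13.9 × 0.966)) = √2010 = 44.8 m/s

v = 44.8 m/s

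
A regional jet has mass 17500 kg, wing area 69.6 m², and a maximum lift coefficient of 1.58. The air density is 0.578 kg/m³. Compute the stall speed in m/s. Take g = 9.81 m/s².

Stall occurs when L = W at CL,max. W = mg = 17500 × 9.81 = 1.717×10^5 N.
From L = ½ρV²S·CL,max = W: V_stall = √(2W/(ρSCL,max)) = √(2·1.717×10^5/(0.578·69.6·1.58))
V_stall = √5402 = 73.5 m/s

V_stall = 73.5 m/s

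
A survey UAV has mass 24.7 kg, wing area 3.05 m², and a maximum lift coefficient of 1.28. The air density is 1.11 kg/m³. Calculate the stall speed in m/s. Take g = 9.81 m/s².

At stall, lift equals weight: L = W = m·g = 24.7 × 9.81 = 242.3 N.
V_stall = √(2W/(ρ·S·CL,max)) = √(2 × 242.3 / (1.11 × 3.05 × 1.28))
V_stall = √111.8 = 10.6 m/s

V_stall = 10.6 m/s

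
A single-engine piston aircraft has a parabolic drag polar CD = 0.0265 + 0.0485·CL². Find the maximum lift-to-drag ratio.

(L/D)max = 13.9

For CD = CD0 + K·CL², (L/D)max occurs at CL* = √(CD0/K) and equals 1/(2√(K·CD0)).
(L/D)max = 1/(2√(0.0485 × 0.0265)) = 1/(2 × 0.03585) = 13.9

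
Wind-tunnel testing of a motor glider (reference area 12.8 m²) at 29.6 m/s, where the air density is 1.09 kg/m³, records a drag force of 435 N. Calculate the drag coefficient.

From D = ½ρv²S·CD, rearranging gives CD = 2D/(ρv²S).
CD = 2 × 435 / (1.09 × 29.6² × 12.8) = 0.0712

CD = 0.0712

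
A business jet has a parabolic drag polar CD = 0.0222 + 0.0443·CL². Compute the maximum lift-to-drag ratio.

(L/D)max = 15.9

For CD = CD0 + K·CL², (L/D)max occurs at CL* = √(CD0/K) and equals 1/(2√(K·CD0)).
(L/D)max = 1/(2√(0.0443 × 0.0222)) = 1/(2 × 0.03136) = 15.9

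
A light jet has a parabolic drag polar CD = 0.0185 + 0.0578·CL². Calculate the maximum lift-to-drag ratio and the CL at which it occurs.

For CD = CD0 + K·CL², (L/D)max occurs at CL* = √(CD0/K) and equals 1/(2√(K·CD0)).
(L/D)max = 1/(2√(0.0578 × 0.0185)) = 1/(2 × 0.0327) = 15.3
CL* = √(0.0185/0.0578) = 0.566

(L/D)max = 15.3, at CL = 0.566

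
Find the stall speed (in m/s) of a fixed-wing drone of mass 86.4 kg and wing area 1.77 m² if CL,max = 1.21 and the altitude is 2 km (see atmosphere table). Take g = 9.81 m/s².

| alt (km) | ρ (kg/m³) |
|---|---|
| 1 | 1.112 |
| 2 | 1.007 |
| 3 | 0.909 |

V_stall = 28 m/s

At 2 km, from the table: ρ = 1.007 kg/m³.
Weight W = mg = 86.4 × 9.81 = 847.6 N.
From L = ½ρV²S·CL,max = W: V_stall = √(2W/(ρSCL,max)) = √(2·847.6/(1.007·1.77·1.21))
V_stall = √786 = 28 m/s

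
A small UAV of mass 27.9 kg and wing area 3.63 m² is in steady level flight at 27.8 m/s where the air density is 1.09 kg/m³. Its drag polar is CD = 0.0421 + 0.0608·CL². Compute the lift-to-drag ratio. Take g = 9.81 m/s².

L/D = 4.06

Level flight ⇒ L = W = m·g = 27.9 × 9.81 = 273.7 N.
Dynamic pressure q = 0.5 × 1.09 × 27.8² = 421.2 Pa.
CL = 2W/(ρv²S) = 2×273.7/(1.09×27.8²×3.63) = 0.179.
CD = 0.0421 + 0.0608 × 0.179² = 0.04405.
L/D = CL/CD = 0.179 / 0.04405 = 4.06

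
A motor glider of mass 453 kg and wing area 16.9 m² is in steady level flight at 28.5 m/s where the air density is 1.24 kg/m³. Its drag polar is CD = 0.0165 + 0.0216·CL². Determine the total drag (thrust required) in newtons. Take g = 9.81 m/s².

Level flight ⇒ L = W = m·g = 453 × 9.81 = 4443.9 N.
q = ½ρv² = ½ × 1.24 × 28.5² = 503.6 Pa.
CL = 2W/(ρv²S) = 2×4443.9/(1.24×28.5²×16.9) = 0.5222.
CD = 0.0165 + 0.0216 × 0.5222² = 0.02239.
D = q·S·CD = 503.6 × 16.9 × 0.02239 = 190.5 N

D = 191 N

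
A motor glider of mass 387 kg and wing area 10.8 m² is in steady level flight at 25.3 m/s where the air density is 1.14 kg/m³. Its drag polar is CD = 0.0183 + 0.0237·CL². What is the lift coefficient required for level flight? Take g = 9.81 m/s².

Weight W = mg = 387 × 9.81 = 3796.5 N; in level flight L = W.
q = ½ρv² = ½ × 1.14 × 25.3² = 364.9 Pa.
CL = 2W/(ρv²S) = 2×3796.5/(1.14×25.3²×10.8) = 0.9635.

CL = 0.963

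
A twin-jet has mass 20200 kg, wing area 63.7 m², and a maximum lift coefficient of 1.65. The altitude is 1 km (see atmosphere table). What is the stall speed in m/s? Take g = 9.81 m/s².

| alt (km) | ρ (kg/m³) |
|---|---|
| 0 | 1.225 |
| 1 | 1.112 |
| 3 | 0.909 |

At 1 km, from the table: ρ = 1.112 kg/m³.
Weight W = mg = 20200 × 9.81 = 1.982×10^5 N.
From L = ½ρV²S·CL,max = W: V_stall = √(2W/(ρSCL,max)) = √(2·1.982×10^5/(1.112·63.7·1.65))
V_stall = √3391 = 58.2 m/s

V_stall = 58.2 m/s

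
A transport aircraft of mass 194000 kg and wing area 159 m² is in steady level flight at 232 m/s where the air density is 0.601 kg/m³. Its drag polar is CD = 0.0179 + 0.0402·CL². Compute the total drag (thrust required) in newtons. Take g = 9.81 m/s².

In steady level flight, lift balances weight: W = mg = 194000 × 9.81 = 1.9031×10^6 N.
Dynamic pressure q = 0.5 × 0.601 × 232² = 16170 Pa.
Required CL = L/(qS) = 1.9031×10^6/(16170·159) = 0.74.
CD = 0.0179 + 0.0402 × 0.74² = 0.03992.
D = q·S·CD = 16170 × 159 × 0.03992 = 1.027×10^5 N

D = 1.03×10^5 N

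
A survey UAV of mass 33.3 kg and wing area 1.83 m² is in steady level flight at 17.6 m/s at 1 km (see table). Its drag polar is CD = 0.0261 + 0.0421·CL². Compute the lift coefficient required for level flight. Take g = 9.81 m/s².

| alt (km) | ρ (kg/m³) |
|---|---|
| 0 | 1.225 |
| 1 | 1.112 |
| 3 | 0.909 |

At 1 km, from the table: ρ = 1.112 kg/m³.
Weight W = mg = 33.3 × 9.81 = 326.67 N; in level flight L = W.
Dynamic pressure q = 0.5 × 1.112 × 17.6² = 172.2 Pa.
CL = 2W/(ρv²S) = 2×326.67/(1.112×17.6²×1.83) = 1.036.

CL = 1.04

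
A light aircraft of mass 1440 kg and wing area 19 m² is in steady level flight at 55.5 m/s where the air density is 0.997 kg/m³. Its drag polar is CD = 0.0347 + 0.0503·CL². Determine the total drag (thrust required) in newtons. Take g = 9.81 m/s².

In steady level flight, lift balances weight: W = mg = 1440 × 9.81 = 14126 N.
Dynamic pressure q = 0.5 × 0.997 × 55.5² = 1536 Pa.
Required CL = L/(qS) = 14126/(1536·19) = 0.4842.
CD = 0.0347 + 0.0503 × 0.4842² = 0.04649.
D = q·S·CD = 1536 × 19 × 0.04649 = 1356 N

D = 1360 N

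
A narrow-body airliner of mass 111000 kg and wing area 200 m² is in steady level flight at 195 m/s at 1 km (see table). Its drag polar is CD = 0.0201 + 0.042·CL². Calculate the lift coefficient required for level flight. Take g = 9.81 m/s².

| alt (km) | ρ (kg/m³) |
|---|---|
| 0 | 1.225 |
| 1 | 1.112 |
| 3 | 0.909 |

CL = 0.258

At 1 km, from the table: ρ = 1.112 kg/m³.
In steady level flight, lift balances weight: W = mg = 111000 × 9.81 = 1.0889×10^6 N.
q = ½ρv² = ½ × 1.112 × 195² = 21140 Pa.
CL = W/(q·S) = 1.0889×10^6 / (21140 × 200) = 0.2575.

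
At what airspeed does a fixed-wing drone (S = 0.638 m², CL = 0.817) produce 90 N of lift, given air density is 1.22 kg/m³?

v = 16.8 m/s

L = ½ρv²S·CL ⇒ v = √(2L/(ρ·S·CL))
v = √(2 × 90 / (1.22 × 0.638 × 0.817)) = √283.1 = 16.8 m/s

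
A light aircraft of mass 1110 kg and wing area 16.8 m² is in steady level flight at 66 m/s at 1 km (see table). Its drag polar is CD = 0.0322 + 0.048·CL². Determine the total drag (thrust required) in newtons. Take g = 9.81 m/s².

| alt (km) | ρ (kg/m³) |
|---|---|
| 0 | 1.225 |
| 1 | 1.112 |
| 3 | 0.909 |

At 1 km, from the table: ρ = 1.112 kg/m³.
Weight W = mg = 1110 × 9.81 = 10889 N; in level flight L = W.
Dynamic pressure q = 0.5 × 1.112 × 66² = 2422 Pa.
CL = W/(q·S) = 10889 / (2422 × 16.8) = 0.2676.
CD = 0.0322 + 0.048 × 0.2676² = 0.03564.
D = q·S·CD = 2422 × 16.8 × 0.03564 = 1450 N

D = 1450 N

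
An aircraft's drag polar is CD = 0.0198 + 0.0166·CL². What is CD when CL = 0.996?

CD = 0.0198 + 0.0166 × 0.996² = 0.0198 + 0.01647 = 0.0363

CD = 0.0363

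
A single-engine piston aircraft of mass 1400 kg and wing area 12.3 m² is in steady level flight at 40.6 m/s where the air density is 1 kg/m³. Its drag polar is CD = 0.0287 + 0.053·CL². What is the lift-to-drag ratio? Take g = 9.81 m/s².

Level flight ⇒ L = W = m·g = 1400 × 9.81 = 13734 N.
Dynamic pressure q = 0.5 × 1 × 40.6² = 824.2 Pa.
Required CL = L/(qS) = 13734/(824.2·12.3) = 1.355.
CD = 0.0287 + 0.053 × 1.355² = 0.126.
L/D = CL/CD = 1.355 / 0.126 = 10.8

L/D = 10.8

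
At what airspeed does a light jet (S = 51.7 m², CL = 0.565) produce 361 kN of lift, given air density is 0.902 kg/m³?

v = 166 m/s

L = ½ρv²S·CL ⇒ v = √(2L/(ρ·S·CL))
v = √(2 × 3.61×10^5 / (0.902 × 51.7 × 0.565)) = √27400 = 166 m/s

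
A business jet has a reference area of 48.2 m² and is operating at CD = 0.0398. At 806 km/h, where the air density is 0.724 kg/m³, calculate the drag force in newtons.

D = 34800 N

Convert speed: v = 806 km/h ÷ 3.6 = 223.9 m/s.
Dynamic pressure q = ½ρv² = ½ × 0.724 × 223.9² = 18150 Pa.
D = q·S·CD = 18150 × 48.2 × 0.0398 = 34800 N ≈ 34.8 kN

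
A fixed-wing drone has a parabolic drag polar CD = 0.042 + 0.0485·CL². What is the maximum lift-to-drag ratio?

For CD = CD0 + K·CL², (L/D)max occurs at CL* = √(CD0/K) and equals 1/(2√(K·CD0)).
(L/D)max = 1/(2√(0.0485 × 0.042)) = 1/(2 × 0.04513) = 11.1

(L/D)max = 11.1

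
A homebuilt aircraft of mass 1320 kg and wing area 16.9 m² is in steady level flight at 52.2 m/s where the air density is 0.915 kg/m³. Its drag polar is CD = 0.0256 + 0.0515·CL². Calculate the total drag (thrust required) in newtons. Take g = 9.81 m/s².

Weight W = mg = 1320 × 9.81 = 12949 N; in level flight L = W.
q = ½ρv² = ½ × 0.915 × 52.2² = 1247 Pa.
Required CL = L/(qS) = 12949/(1247·16.9) = 0.6146.
CD = 0.0256 + 0.0515 × 0.6146² = 0.04506.
D = q·S·CD = 1247 × 16.9 × 0.04506 = 949.2 N

D = 949 N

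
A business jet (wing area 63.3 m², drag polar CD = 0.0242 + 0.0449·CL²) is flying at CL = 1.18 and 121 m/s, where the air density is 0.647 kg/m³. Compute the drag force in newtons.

CD = 0.0242 + 0.0449 × 1.18² = 0.08672
D = ½ρv²S·CD = ½ × 0.647 × 121² × 63.3 × 0.08672 = 26000 N

D = 26000 N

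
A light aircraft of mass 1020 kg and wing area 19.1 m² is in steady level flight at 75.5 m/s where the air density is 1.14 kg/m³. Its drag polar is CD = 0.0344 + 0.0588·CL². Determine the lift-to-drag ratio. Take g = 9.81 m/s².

In steady level flight, lift balances weight: W = mg = 1020 × 9.81 = 10006 N.
Dynamic pressure q = 0.5 × 1.14 × 75.5² = 3249 Pa.
CL = 2W/(ρv²S) = 2×10006/(1.14×75.5²×19.1) = 0.1612.
CD = 0.0344 + 0.0588 × 0.1612² = 0.03593.
L/D = CL/CD = 0.1612 / 0.03593 = 4.49

L/D = 4.49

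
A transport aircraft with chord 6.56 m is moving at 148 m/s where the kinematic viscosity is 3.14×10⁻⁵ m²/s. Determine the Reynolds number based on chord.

Re = v·c/ν = 148 × 6.56 / (3.14×10⁻⁵) = 3.09×10^7

Re = 3.09×10^7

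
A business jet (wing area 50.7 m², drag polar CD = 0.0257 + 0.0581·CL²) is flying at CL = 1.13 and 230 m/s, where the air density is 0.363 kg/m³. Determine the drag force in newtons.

CD = 0.0257 + 0.0581 × 1.13² = 0.09989
D = ½ρv²S·CD = ½ × 0.363 × 230² × 50.7 × 0.09989 = 48600 N

D = 48600 N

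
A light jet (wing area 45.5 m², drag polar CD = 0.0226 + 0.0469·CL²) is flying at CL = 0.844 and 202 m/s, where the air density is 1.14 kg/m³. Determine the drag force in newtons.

CD = 0.0226 + 0.0469 × 0.844² = 0.05601
D = ½ρv²S·CD = ½ × 1.14 × 202² × 45.5 × 0.05601 = 59300 N

D = 59300 N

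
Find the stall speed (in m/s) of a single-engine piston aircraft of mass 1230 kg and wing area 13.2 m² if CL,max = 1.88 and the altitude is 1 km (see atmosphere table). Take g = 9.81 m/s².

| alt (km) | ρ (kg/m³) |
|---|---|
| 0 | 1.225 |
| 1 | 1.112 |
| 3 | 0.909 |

At 1 km, from the table: ρ = 1.112 kg/m³.
Weight W = mg = 1230 × 9.81 = 12070 N.
V_stall = √(2W/(ρ·S·CL,max)) = √(2 × 12070 / (1.112 × 13.2 × 1.88))
V_stall = √874.5 = 29.6 m/s

V_stall = 29.6 m/s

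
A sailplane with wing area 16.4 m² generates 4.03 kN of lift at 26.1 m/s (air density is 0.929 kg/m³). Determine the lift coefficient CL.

From L = ½ρv²S·CL, rearranging gives CL = 2L/(ρv²S).
CL = 2 × 4030 / (0.929 × 26.1² × 16.4) = 0.777

CL = 0.777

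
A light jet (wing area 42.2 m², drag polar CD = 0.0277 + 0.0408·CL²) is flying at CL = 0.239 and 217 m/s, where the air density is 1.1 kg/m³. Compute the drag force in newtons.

CD = 0.0277 + 0.0408 × 0.239² = 0.03003
D = ½ρv²S·CD = ½ × 1.1 × 217² × 42.2 × 0.03003 = 32800 N

D = 32800 N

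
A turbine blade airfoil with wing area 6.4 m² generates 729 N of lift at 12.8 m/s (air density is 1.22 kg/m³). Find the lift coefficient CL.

CL = 1.14

From L = ½ρv²S·CL, rearranging gives CL = 2L/(ρv²S).
CL = 2 × 729 / (1.22 × 12.8² × 6.4) = 1.14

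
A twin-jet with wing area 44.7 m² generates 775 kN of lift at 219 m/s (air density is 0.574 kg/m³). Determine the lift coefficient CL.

From L = ½ρv²S·CL, rearranging gives CL = 2L/(ρv²S).
CL = 2 × 7.75×10^5 / (0.574 × 219² × 44.7) = 1.26

CL = 1.26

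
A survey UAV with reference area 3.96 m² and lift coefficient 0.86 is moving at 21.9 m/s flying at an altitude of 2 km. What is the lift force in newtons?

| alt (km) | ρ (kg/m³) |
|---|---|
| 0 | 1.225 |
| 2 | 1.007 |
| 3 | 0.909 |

L = 822 N

At 2 km, from the table: ρ = 1.007 kg/m³.
L = ½ρv²S·CL = ½ × 1.007 × 21.9² × 3.96 × 0.86 = 822 N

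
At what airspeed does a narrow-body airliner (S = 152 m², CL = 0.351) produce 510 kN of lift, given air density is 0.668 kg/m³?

L = ½ρv²S·CL ⇒ v = √(2L/(ρ·S·CL))
v = √(2 × 5.1×10^5 / (0.668 × 152 × 0.351)) = √28620 = 169 m/s

v = 169 m/s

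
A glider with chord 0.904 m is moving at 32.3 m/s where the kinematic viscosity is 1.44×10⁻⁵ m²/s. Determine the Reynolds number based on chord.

Re = v·c/ν = 32.3 × 0.904 / (1.44×10⁻⁵) = 2.03×10^6

Re = 2.03×10^6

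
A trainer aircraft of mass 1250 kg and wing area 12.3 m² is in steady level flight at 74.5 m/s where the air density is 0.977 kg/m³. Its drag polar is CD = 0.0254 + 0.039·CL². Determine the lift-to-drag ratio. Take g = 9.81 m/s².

L/D = 12

In steady level flight, lift balances weight: W = mg = 1250 × 9.81 = 12262 N.
q = ½ρv² = ½ × 0.977 × 74.5² = 2711 Pa.
Required CL = L/(qS) = 12262/(2711·12.3) = 0.3677.
CD = 0.0254 + 0.039 × 0.3677² = 0.03067.
L/D = CL/CD = 0.3677 / 0.03067 = 12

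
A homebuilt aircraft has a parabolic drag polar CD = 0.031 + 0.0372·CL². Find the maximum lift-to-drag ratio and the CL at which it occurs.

For CD = CD0 + K·CL², (L/D)max occurs at CL* = √(CD0/K) and equals 1/(2√(K·CD0)).
(L/D)max = 1/(2√(0.0372 × 0.031)) = 1/(2 × 0.03396) = 14.7
CL* = √(0.031/0.0372) = 0.913

(L/D)max = 14.7, at CL = 0.913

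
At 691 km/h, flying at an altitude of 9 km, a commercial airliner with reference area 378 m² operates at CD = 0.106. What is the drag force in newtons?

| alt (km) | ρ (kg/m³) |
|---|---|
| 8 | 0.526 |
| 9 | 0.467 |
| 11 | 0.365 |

D = 3.45×10^5 N

At 9 km, from the table: ρ = 0.467 kg/m³.
Convert speed: v = 691 km/h ÷ 3.6 = 191.9 m/s.
D = ½ρv²S·CD = ½ × 0.467 × 191.9² × 378 × 0.106 = 3.45×10^5 N ≈ 345 kN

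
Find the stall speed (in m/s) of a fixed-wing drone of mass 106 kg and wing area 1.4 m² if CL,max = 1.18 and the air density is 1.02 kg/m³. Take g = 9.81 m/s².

V_stall = 35.1 m/s

Weight W = mg = 106 × 9.81 = 1040 N.
V_stall = √(2W/(ρ·S·CL,max)) = √(2 × 1040 / (1.02 × 1.4 × 1.18))
V_stall = √1234 = 35.1 m/s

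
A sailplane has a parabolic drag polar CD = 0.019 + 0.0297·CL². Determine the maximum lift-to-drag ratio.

(L/D)max = 21

For CD = CD0 + K·CL², (L/D)max occurs at CL* = √(CD0/K) and equals 1/(2√(K·CD0)).
(L/D)max = 1/(2√(0.0297 × 0.019)) = 1/(2 × 0.02375) = 21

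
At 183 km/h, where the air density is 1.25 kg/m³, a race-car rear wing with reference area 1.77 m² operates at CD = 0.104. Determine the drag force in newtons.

Convert speed: v = 183 km/h ÷ 3.6 = 50.83 m/s.
D = ½ρv²S·CD = ½ × 1.25 × 50.83² × 1.77 × 0.104 = 297 N

D = 297 N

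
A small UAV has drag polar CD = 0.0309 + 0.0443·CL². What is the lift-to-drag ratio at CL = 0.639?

L/D = 13

CD = 0.0309 + 0.0443 × 0.639² = 0.04899
L/D = CL/CD = 0.639 / 0.04899 = 13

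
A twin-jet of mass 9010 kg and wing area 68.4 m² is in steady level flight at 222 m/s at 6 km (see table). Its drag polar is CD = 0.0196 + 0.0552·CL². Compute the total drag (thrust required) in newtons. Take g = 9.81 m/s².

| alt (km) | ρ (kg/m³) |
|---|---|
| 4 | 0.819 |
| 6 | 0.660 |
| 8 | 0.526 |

D = 22200 N

At 6 km, from the table: ρ = 0.660 kg/m³.
Weight W = mg = 9010 × 9.81 = 88388 N; in level flight L = W.
q = ½ρv² = ½ × 0.66 × 222² = 16260 Pa.
CL = W/(q·S) = 88388 / (16260 × 68.4) = 0.07945.
CD = 0.0196 + 0.0552 × 0.07945² = 0.01995.
D = q·S·CD = 16260 × 68.4 × 0.01995 = 22190 N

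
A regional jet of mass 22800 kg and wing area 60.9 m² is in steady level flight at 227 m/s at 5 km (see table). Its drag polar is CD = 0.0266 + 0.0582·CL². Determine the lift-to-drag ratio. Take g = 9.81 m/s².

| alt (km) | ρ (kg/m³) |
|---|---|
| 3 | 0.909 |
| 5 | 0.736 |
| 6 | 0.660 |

At 5 km, from the table: ρ = 0.736 kg/m³.
Level flight ⇒ L = W = m·g = 22800 × 9.81 = 2.2367×10^5 N.
Dynamic pressure q = 0.5 × 0.736 × 227² = 18960 Pa.
CL = W/(q·S) = 2.2367×10^5 / (18960 × 60.9) = 0.1937.
CD = 0.0266 + 0.0582 × 0.1937² = 0.02878.
L/D = CL/CD = 0.1937 / 0.02878 = 6.73

L/D = 6.73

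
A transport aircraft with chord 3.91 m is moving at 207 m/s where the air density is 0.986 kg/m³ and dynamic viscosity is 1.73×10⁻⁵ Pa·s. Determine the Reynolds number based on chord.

Re = ρ·v·c/μ = 0.986 × 207 × 3.91 / (1.73×10⁻⁵) = 4.61×10^7

Re = 4.61×10^7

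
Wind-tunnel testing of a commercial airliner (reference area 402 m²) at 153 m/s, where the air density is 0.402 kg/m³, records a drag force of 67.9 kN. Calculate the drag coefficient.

From D = ½ρv²S·CD, rearranging gives CD = 2D/(ρv²S).
CD = 2 × 67900 / (0.402 × 153² × 402) = 0.0359

CD = 0.0359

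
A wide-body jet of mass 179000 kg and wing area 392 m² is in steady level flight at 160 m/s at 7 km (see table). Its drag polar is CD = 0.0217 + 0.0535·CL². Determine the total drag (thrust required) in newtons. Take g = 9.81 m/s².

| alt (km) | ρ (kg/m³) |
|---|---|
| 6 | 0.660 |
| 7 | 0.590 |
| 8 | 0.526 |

D = 1.2×10^5 N

At 7 km, from the table: ρ = 0.590 kg/m³.
Weight W = mg = 179000 × 9.81 = 1.756×10^6 N; in level flight L = W.
Dynamic pressure q = 0.5 × 0.59 × 160² = 7552 Pa.
CL = W/(q·S) = 1.756×10^6 / (7552 × 392) = 0.5932.
CD = 0.0217 + 0.0535 × 0.5932² = 0.04052.
D = q·S·CD = 7552 × 392 × 0.04052 = 1.2×10^5 N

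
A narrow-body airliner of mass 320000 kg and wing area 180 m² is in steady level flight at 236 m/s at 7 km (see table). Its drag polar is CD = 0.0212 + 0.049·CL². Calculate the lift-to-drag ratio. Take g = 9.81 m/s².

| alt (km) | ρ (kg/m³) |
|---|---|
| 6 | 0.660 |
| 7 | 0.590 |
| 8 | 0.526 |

L/D = 13.9

At 7 km, from the table: ρ = 0.590 kg/m³.
Weight W = mg = 320000 × 9.81 = 3.1392×10^6 N; in level flight L = W.
Dynamic pressure q = 0.5 × 0.59 × 236² = 16430 Pa.
Required CL = L/(qS) = 3.1392×10^6/(16430·180) = 1.061.
CD = 0.0212 + 0.049 × 1.061² = 0.07641.
L/D = CL/CD = 1.061 / 0.07641 = 13.9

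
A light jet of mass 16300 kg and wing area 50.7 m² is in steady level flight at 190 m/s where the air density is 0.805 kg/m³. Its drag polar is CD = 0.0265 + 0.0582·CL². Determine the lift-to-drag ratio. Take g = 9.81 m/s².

L/D = 7.42

Weight W = mg = 16300 × 9.81 = 1.599×10^5 N; in level flight L = W.
q = ½ρv² = ½ × 0.805 × 190² = 14530 Pa.
CL = W/(q·S) = 1.599×10^5 / (14530 × 50.7) = 0.2171.
CD = 0.0265 + 0.0582 × 0.2171² = 0.02924.
L/D = CL/CD = 0.2171 / 0.02924 = 7.42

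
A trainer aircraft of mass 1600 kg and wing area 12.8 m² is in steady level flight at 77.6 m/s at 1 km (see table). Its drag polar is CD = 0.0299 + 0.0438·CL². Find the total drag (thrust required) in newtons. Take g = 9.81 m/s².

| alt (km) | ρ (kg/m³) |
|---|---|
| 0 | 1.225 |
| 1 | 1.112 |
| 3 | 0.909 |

D = 1530 N

At 1 km, from the table: ρ = 1.112 kg/m³.
In steady level flight, lift balances weight: W = mg = 1600 × 9.81 = 15696 N.
Dynamic pressure q = 0.5 × 1.112 × 77.6² = 3348 Pa.
CL = 2W/(ρv²S) = 2×15696/(1.112×77.6²×12.8) = 0.3663.
CD = 0.0299 + 0.0438 × 0.3663² = 0.03578.
D = q·S·CD = 3348 × 12.8 × 0.03578 = 1533 N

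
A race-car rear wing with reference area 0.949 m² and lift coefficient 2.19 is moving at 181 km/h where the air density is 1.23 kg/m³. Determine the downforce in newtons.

Convert speed: v = 181 km/h ÷ 3.6 = 50.28 m/s.
L = ½ρv²S·CL = ½ × 1.23 × 50.28² × 0.949 × 2.19 = 3230 N

L = 3230 N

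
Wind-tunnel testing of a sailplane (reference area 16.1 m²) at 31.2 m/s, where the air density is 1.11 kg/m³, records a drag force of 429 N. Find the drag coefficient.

CD = 0.0493

From D = ½ρv²S·CD, rearranging gives CD = 2D/(ρv²S).
CD = 2 × 429 / (1.11 × 31.2² × 16.1) = 0.0493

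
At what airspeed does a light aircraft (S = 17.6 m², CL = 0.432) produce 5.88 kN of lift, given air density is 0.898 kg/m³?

L = ½ρv²S·CL ⇒ v = √(2L/(ρ·S·CL))
v = √(2 × 5880 / (0.898 × 17.6 × 0.432)) = √1722 = 41.5 m/s

v = 41.5 m/s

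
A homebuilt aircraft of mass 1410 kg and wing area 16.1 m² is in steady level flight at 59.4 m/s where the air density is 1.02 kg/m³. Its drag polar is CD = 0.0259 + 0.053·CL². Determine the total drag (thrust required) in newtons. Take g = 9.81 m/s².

D = 1100 N

Level flight ⇒ L = W = m·g = 1410 × 9.81 = 13832 N.
Dynamic pressure q = 0.5 × 1.02 × 59.4² = 1799 Pa.
CL = 2W/(ρv²S) = 2×13832/(1.02×59.4²×16.1) = 0.4774.
CD = 0.0259 + 0.053 × 0.4774² = 0.03798.
D = q·S·CD = 1799 × 16.1 × 0.03798 = 1100 N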